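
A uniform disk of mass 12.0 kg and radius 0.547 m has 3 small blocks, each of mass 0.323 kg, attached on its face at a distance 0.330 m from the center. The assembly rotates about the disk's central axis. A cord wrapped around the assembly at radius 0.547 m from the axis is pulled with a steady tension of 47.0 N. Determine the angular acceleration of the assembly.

I_disk = ½MR² = ½(12.0)(0.547)² = 1.795 kg·m².
I_blocks = 3·m·r² = 3(0.323)(0.330)² = 0.1055 kg·m².
Total I = 1.901 kg·m².
τ = F r = (47.0)(0.547) = 25.71 N·m.
α = τ/I = 25.71/1.901 = 13.53 rad/s².

α ≈ 13.5 rad/s²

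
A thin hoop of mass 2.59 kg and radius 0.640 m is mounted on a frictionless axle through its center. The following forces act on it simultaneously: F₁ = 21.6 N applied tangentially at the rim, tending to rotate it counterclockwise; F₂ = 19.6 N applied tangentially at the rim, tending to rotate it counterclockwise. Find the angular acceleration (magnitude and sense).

I = MR² = (2.59)(0.640)² = 1.061 kg·m².
Taking counterclockwise as positive: τ₁ = +(21.6)(0.640) = +13.82 N·m; τ₂ = +(19.6)(0.640) = +12.54 N·m.
Net torque τ = 26.37 N·m.
α = τ/I = 26.37/1.061 = 24.86 rad/s².

α ≈ 24.9 rad/s², counterclockwise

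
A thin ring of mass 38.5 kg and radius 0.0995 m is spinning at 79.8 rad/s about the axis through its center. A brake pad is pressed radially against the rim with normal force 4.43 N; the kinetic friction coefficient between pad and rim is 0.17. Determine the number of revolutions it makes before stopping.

I = MR² = (38.5)(0.0995)² = 0.3812 kg·m².
Friction force f = μN = (0.17)(4.43) = 0.7531 N at the rim; torque magnitude τ = fR = 0.07493 N·m, opposing ω.
|α| = τ/I = 0.07493/0.3812 = 0.1966 rad/s² (deceleration).
ω² = ω₀² − 2|α|θ with ω = 0 ⇒ θ = ω₀²/(2|α|) = 16200 rad = 2578 rev.

≈ 2580 revolutions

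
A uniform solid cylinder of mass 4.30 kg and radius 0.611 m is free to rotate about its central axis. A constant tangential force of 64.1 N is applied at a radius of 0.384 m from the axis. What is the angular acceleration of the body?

I = ½MR² = (1/2)(4.30)(0.611)² = 0.8026 kg·m².
τ = F·r = (64.1)(0.384) = 24.61 N·m.
From τ = Iα: α = 24.61/0.8026 = 30.67 rad/s².

α ≈ 30.7 rad/s²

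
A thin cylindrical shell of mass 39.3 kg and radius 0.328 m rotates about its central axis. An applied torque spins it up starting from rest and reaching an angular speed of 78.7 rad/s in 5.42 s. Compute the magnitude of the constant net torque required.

I = MR² = (39.3)(0.328)² = 4.228 kg·m².
α = Δω/Δt = (78.7 − 0)/5.42 = 14.52 rad/s².
τ = Iα = (4.228)(14.52) = 61.39 N·m.

τ ≈ 61.4 N·m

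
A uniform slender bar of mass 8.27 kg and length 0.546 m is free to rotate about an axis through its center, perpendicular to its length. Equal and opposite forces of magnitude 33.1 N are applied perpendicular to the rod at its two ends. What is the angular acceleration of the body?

α ≈ 88.0 rad/s²

I = (1/12)ML² = (1/12)(8.27)(0.546)² = 0.2055 kg·m².
The couple gives τ = F·(L/2) + F·(L/2) = F L = (33.1)(0.546) = 18.07 N·m.
Newton's second law for rotation, τ = Iα, gives α = τ/I = 18.07/0.2055 = 87.97 rad/s².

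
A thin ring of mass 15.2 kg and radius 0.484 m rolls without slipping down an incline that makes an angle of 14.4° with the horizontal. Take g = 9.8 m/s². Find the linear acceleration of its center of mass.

a ≈ 1.22 m/s²

Translation along the incline: Mg sinθ − f = Ma.
Rotation about the center: fR = Iα with I = MR². No-slip gives a = αR, so f = (I/R²)a = M a.
Substituting: Mg sinθ = (1 + 1.000)Ma, so a = g sinθ/(1 + 1.000) = (9.8) sin 14.4° / 2.000 = 1.219 m/s².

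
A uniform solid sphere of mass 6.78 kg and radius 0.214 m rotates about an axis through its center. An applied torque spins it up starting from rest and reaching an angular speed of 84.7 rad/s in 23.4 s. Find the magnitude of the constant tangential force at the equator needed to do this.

I = (2/5)MR² = (2/5)(6.78)(0.214)² = 0.1242 kg·m².
α = Δω/Δt = (84.7 − 0)/23.4 = 3.620 rad/s².
The required torque is τ = Iα = (0.1242)(3.620) = 0.4496 N·m.
A tangential force at the equator gives τ = FR, so F = τ/R = 0.4496/0.214 = 2.101 N.

F ≈ 2.10 N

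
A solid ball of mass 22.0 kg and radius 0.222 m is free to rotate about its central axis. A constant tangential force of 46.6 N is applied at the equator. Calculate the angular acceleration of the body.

I = (2/5)MR² = (2/5)(22.0)(0.222)² = 0.4337 kg·m².
τ = F R = (46.6)(0.222) = 10.35 N·m.
Newton's second law for rotation, τ = Iα, gives α = τ/I = 10.35/0.4337 = 23.85 rad/s².

α ≈ 23.9 rad/s²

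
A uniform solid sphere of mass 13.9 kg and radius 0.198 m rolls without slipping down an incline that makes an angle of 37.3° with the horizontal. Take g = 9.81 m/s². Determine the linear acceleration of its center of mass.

a ≈ 4.25 m/s²

Translation along the incline: Mg sinθ − f = Ma.
Rotation about the center: fR = Iα with I = (2/5)MR². No-slip gives a = αR, so f = (I/R²)a = (2/5)M a.
Substituting: Mg sinθ = (1 + 0.4000)Ma, so a = g sinθ/(1 + 0.4000) = (9.81) sin 37.3° / 1.400 = 4.246 m/s².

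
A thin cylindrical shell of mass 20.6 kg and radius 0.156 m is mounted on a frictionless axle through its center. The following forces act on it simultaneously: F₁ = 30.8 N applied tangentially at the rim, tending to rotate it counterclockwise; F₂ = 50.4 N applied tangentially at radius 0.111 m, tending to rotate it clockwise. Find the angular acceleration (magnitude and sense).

I = MR² = (20.6)(0.156)² = 0.5013 kg·m².
Taking counterclockwise as positive: τ₁ = +(30.8)(0.156) = +4.805 N·m; τ₂ = −(50.4)(0.111) = −5.594 N·m.
Net torque τ = -0.7896 N·m.
α = τ/I = -0.7896/0.5013 = -1.575 rad/s².

α ≈ 1.58 rad/s², clockwise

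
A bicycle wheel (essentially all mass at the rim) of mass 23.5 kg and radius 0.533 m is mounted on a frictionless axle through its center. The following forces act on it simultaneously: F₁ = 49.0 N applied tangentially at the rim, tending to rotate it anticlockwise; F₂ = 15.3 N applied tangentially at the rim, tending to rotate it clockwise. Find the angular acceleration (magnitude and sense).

α ≈ 2.69 rad/s², anticlockwise

I = MR² = (23.5)(0.533)² = 6.676 kg·m².
Taking anticlockwise as positive: τ₁ = +(49.0)(0.533) = +26.12 N·m; τ₂ = −(15.3)(0.533) = −8.155 N·m.
Net torque τ = 17.96 N·m.
α = τ/I = 17.96/6.676 = 2.691 rad/s².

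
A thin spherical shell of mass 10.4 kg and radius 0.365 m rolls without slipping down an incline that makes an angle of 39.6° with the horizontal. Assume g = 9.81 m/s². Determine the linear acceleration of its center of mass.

Translation along the incline: Mg sinθ − f = Ma.
Rotation about the center: fR = Iα with I = (2/3)MR². No-slip gives a = αR, so f = (I/R²)a = (2/3)M a.
Substituting: Mg sinθ = (1 + 0.6667)Ma, so a = g sinθ/(1 + 0.6667) = (9.81) sin 39.6° / 1.667 = 3.752 m/s².

a ≈ 3.75 m/s²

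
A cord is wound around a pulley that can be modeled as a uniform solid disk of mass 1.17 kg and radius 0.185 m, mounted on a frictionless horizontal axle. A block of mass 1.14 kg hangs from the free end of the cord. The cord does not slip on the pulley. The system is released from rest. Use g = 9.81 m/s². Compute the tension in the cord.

I = ½MR² = (1/2)(1.17)(0.185)² = 0.02002 kg·m².
Block: mg − T = ma. Pulley: TR = Iα. No-slip: a = αR, so T = (I/R²)a = 0.5850·a.
Then mg = (m + 0.5850)a, so a = (1.14)(9.81)/(1.14 + 0.5850) = 6.483 m/s².
T = 0.5850·a = 3.793 N.

T ≈ 3.79 N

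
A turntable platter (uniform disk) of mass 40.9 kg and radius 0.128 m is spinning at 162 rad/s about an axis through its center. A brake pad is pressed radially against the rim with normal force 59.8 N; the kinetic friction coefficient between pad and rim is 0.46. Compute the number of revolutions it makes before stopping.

I = ½MR² = (1/2)(40.9)(0.128)² = 0.3351 kg·m².
Friction force f = μN = (0.46)(59.8) = 27.51 N at the rim; torque magnitude τ = fR = 3.521 N·m, opposing ω.
|α| = τ/I = 3.521/0.3351 = 10.51 rad/s² (deceleration).
ω² = ω₀² − 2|α|θ with ω = 0 ⇒ θ = ω₀²/(2|α|) = 1249 rad = 198.7 rev.

≈ 199 revolutions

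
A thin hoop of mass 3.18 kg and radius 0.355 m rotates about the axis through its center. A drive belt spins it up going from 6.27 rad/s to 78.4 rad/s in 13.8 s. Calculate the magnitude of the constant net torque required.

I = MR² = (3.18)(0.355)² = 0.4008 kg·m².
α = Δω/Δt = (78.4 − 6.27)/13.8 = 5.227 rad/s².
τ = Iα = (0.4008)(5.227) = 2.095 N·m.

τ ≈ 2.09 N·m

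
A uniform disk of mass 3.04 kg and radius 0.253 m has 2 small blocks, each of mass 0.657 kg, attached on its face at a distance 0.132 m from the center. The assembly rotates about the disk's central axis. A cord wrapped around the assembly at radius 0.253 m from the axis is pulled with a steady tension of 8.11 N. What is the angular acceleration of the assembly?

α ≈ 17.1 rad/s²

I_disk = ½MR² = ½(3.04)(0.253)² = 0.09729 kg·m².
I_blocks = 2·m·r² = 2(0.657)(0.132)² = 0.02290 kg·m².
Total I = 0.1202 kg·m².
τ = F r = (8.11)(0.253) = 2.052 N·m.
α = τ/I = 2.052/0.1202 = 17.07 rad/s².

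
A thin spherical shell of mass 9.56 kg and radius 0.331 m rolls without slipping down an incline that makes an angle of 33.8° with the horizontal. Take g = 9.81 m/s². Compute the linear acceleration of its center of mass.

a ≈ 3.27 m/s²

Translation along the incline: Mg sinθ − f = Ma.
Rotation about the center: fR = Iα with I = (2/3)MR². No-slip gives a = αR, so f = (I/R²)a = (2/3)M a.
Substituting: Mg sinθ = (1 + 0.6667)Ma, so a = g sinθ/(1 + 0.6667) = (9.81) sin 33.8° / 1.667 = 3.274 m/s².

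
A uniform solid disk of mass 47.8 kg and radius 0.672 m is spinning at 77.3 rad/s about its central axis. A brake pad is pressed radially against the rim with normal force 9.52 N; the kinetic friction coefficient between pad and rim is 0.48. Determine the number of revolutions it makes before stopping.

≈ 1670 revolutions

I = ½MR² = (1/2)(47.8)(0.672)² = 10.79 kg·m².
Friction force f = μN = (0.48)(9.52) = 4.570 N at the rim; torque magnitude τ = fR = 3.071 N·m, opposing ω.
|α| = τ/I = 3.071/10.79 = 0.2845 rad/s² (deceleration).
ω² = ω₀² − 2|α|θ with ω = 0 ⇒ θ = ω₀²/(2|α|) = 10500 rad = 1671 rev.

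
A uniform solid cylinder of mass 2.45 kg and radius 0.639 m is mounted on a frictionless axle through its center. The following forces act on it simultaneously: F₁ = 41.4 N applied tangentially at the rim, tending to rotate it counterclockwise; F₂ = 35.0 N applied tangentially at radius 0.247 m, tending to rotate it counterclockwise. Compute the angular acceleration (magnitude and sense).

I = ½MR² = (1/2)(2.45)(0.639)² = 0.5002 kg·m².
Taking counterclockwise as positive: τ₁ = +(41.4)(0.639) = +26.45 N·m; τ₂ = +(35.0)(0.247) = +8.645 N·m.
Net torque τ = 35.10 N·m.
α = τ/I = 35.10/0.5002 = 70.17 rad/s².

α ≈ 70.2 rad/s², counterclockwise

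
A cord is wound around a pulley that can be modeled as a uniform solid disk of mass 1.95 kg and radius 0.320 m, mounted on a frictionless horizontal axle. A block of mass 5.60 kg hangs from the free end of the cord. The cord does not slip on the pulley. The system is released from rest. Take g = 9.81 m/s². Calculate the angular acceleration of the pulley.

I = ½MR² = (1/2)(1.95)(0.320)² = 0.09984 kg·m².
Block: mg − T = ma. Pulley: TR = Iα. No-slip: a = αR, so T = (I/R²)a = 0.9750·a.
Then mg = (m + 0.9750)a, so a = (5.60)(9.81)/(5.60 + 0.9750) = 8.355 m/s².
α = a/R = 8.355/0.320 = 26.11 rad/s².

α ≈ 26.1 rad/s²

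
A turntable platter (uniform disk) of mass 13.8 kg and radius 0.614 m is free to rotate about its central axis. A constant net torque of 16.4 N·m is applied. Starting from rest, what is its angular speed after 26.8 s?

ω ≈ 169 rad/s

I = ½MR² = (1/2)(13.8)(0.614)² = 2.601 kg·m².
α = τ/I = 16.4/2.601 = 6.305 rad/s².
ω = ω₀ + αt = 0 + (6.305)(26.8) = 169.0 rad/s.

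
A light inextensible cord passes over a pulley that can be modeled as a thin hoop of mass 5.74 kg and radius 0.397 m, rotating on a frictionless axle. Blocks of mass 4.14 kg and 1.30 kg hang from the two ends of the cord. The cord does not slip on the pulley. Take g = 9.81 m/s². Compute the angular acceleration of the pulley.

I = MR² = (5.74)(0.397)² = 0.9047 kg·m².
Heavier block: m₁g − T₁ = m₁a. Lighter block: T₂ − m₂g = m₂a.
Pulley: (T₁ − T₂)R = Iα = I(a/R), so T₁ − T₂ = (I/R²)a = 1·M_p a = 5.740·a.
Adding the three: (m₁ − m₂)g = (m₁ + m₂ + 5.740)a, so a = (4.14 − 1.30)(9.81)/(4.14 + 1.30 + 5.740) = 2.492 m/s².
α = a/R = 2.492/0.397 = 6.277 rad/s².

α ≈ 6.28 rad/s²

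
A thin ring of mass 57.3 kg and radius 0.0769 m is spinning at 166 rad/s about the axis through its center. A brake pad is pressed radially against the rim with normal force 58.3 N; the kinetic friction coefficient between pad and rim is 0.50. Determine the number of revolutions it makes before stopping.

I = MR² = (57.3)(0.0769)² = 0.3388 kg·m².
Friction force f = μN = (0.50)(58.3) = 29.15 N at the rim; torque magnitude τ = fR = 2.242 N·m, opposing ω.
|α| = τ/I = 2.242/0.3388 = 6.615 rad/s² (deceleration).
ω² = ω₀² − 2|α|θ with ω = 0 ⇒ θ = ω₀²/(2|α|) = 2083 rad = 331.5 rev.

≈ 331 revolutions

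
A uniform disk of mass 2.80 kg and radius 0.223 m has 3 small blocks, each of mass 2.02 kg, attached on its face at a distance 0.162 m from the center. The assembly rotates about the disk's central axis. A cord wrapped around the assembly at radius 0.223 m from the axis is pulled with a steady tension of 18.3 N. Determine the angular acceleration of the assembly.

I_disk = ½MR² = ½(2.80)(0.223)² = 0.06962 kg·m².
I_blocks = 3·m·r² = 3(2.02)(0.162)² = 0.1590 kg·m².
Total I = 0.2287 kg·m².
τ = F r = (18.3)(0.223) = 4.081 N·m.
α = τ/I = 4.081/0.2287 = 17.85 rad/s².

α ≈ 17.8 rad/s²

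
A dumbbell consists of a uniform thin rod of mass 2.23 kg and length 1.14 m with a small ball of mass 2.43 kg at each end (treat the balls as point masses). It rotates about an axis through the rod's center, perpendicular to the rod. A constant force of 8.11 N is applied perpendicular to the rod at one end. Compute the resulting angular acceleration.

α ≈ 2.54 rad/s²

I_rod = (1/12)ML² = (1/12)(2.23)(1.14)² = 0.2415 kg·m².
I_balls = 2·m·(L/2)² = 2(2.43)(0.5700)² = 1.579 kg·m².
Total I = 1.821 kg·m².
τ = F·(L/2) = (8.11)(0.570) = 4.623 N·m.
α = τ/I = 4.623/1.821 = 2.539 rad/s².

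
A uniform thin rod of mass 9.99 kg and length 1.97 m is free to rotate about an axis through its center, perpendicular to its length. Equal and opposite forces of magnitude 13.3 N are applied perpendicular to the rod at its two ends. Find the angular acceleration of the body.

I = (1/12)ML² = (1/12)(9.99)(1.97)² = 3.231 kg·m².
The couple gives τ = F·(L/2) + F·(L/2) = F L = (13.3)(1.97) = 26.20 N·m.
Newton's second law for rotation, τ = Iα, gives α = τ/I = 26.20/3.231 = 8.110 rad/s².

α ≈ 8.11 rad/s²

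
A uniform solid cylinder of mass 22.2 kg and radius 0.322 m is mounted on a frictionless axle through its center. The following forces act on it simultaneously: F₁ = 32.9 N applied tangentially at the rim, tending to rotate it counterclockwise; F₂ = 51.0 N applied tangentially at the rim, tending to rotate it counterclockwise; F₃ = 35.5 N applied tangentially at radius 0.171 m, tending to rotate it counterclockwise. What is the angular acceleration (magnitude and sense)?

α ≈ 28.7 rad/s², counterclockwise

I = ½MR² = (1/2)(22.2)(0.322)² = 1.151 kg·m².
Taking counterclockwise as positive: τ₁ = +(32.9)(0.322) = +10.59 N·m; τ₂ = +(51.0)(0.322) = +16.42 N·m; τ₃ = +(35.5)(0.171) = +6.071 N·m.
Net torque τ = 33.09 N·m.
α = τ/I = 33.09/1.151 = 28.75 rad/s².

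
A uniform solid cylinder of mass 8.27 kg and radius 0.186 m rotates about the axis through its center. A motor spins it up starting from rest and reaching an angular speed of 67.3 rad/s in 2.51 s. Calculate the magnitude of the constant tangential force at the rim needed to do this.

F ≈ 20.6 N

I = ½MR² = (1/2)(8.27)(0.186)² = 0.1431 kg·m².
α = Δω/Δt = (67.3 − 0)/2.51 = 26.81 rad/s².
The required torque is τ = Iα = (0.1431)(26.81) = 3.836 N·m.
A tangential force at the rim gives τ = FR, so F = τ/R = 3.836/0.186 = 20.62 N.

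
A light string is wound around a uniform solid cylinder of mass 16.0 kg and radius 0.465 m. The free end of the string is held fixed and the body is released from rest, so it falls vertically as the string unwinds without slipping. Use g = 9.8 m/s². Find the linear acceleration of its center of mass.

a ≈ 6.53 m/s²

Translation: Mg − T = Ma. Rotation about the center: TR = Iα with I = ½MR².
With a = αR: T = (I/R²)a = (1/2)M a, so Mg = (1 + 0.5000)Ma.
a = g/(1 + 0.5000) = 9.8/1.500 = 6.533 m/s².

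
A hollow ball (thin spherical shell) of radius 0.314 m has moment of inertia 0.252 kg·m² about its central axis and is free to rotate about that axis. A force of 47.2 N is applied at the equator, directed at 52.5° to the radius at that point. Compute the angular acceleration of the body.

α ≈ 46.7 rad/s²

Only the tangential component produces torque: τ = F R sinθ = (47.2)(0.314) sin 52.5° = 11.76 N·m.
Newton's second law for rotation, τ = Iα, gives α = τ/I = 11.76/0.2520 = 46.66 rad/s².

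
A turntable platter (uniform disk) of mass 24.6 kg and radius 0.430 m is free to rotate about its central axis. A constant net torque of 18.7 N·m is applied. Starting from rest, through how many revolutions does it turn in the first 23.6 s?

I = ½MR² = (1/2)(24.6)(0.430)² = 2.274 kg·m².
α = τ/I = 18.7/2.274 = 8.222 rad/s².
θ = ½αt² = ½(8.222)(23.6)² = 2290 rad.
Revolutions = θ/(2π) = 364.4.

≈ 364 revolutions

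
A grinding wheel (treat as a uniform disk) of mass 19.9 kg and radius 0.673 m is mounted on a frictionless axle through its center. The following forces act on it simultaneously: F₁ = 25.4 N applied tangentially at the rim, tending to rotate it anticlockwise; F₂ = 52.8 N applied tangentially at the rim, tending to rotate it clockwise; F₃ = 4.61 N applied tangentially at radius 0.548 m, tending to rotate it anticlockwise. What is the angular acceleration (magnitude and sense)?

α ≈ 3.53 rad/s², clockwise

I = ½MR² = (1/2)(19.9)(0.673)² = 4.507 kg·m².
Taking anticlockwise as positive: τ₁ = +(25.4)(0.673) = +17.09 N·m; τ₂ = −(52.8)(0.673) = −35.53 N·m; τ₃ = +(4.61)(0.548) = +2.526 N·m.
Net torque τ = -15.91 N·m.
α = τ/I = -15.91/4.507 = -3.531 rad/s².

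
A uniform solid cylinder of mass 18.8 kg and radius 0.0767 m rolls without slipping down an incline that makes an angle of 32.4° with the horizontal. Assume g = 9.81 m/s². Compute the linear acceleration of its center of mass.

Translation along the incline: Mg sinθ − f = Ma.
Rotation about the center: fR = Iα with I = ½MR². No-slip gives a = αR, so f = (I/R²)a = (1/2)M a.
Substituting: Mg sinθ = (1 + 0.5000)Ma, so a = g sinθ/(1 + 0.5000) = (9.81) sin 32.4° / 1.500 = 3.504 m/s².

a ≈ 3.50 m/s²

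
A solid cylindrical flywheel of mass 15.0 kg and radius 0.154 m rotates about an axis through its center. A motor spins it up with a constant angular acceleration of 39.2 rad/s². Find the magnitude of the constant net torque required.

I = ½MR² = (1/2)(15.0)(0.154)² = 0.1779 kg·m².
τ = Iα = (0.1779)(39.20) = 6.973 N·m.

τ ≈ 6.97 N·m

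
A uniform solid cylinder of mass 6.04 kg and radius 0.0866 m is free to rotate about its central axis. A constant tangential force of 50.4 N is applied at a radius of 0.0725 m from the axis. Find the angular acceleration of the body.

α ≈ 161 rad/s²

I = ½MR² = (1/2)(6.04)(0.0866)² = 0.02265 kg·m².
τ = F·r = (50.4)(0.0725) = 3.654 N·m.
From τ = Iα: α = 3.654/0.02265 = 161.3 rad/s².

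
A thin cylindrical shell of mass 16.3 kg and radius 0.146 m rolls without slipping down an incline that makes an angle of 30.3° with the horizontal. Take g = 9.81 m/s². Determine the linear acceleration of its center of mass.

a ≈ 2.47 m/s²

Translation along the incline: Mg sinθ − f = Ma.
Rotation about the center: fR = Iα with I = MR². No-slip gives a = αR, so f = (I/R²)a = M a.
Substituting: Mg sinθ = (1 + 1.000)Ma, so a = g sinθ/(1 + 1.000) = (9.81) sin 30.3° / 2.000 = 2.475 m/s².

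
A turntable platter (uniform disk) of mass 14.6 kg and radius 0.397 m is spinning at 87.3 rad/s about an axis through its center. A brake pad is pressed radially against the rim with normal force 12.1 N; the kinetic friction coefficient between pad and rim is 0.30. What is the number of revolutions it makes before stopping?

I = ½MR² = (1/2)(14.6)(0.397)² = 1.151 kg·m².
Friction force f = μN = (0.30)(12.1) = 3.630 N at the rim; torque magnitude τ = fR = 1.441 N·m, opposing ω.
|α| = τ/I = 1.441/1.151 = 1.253 rad/s² (deceleration).
ω² = ω₀² − 2|α|θ with ω = 0 ⇒ θ = ω₀²/(2|α|) = 3042 rad = 484.2 rev.

≈ 484 revolutions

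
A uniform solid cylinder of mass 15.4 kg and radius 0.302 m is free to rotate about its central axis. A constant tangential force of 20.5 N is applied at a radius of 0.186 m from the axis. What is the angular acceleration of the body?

I = ½MR² = (1/2)(15.4)(0.302)² = 0.7023 kg·m².
τ = F·r = (20.5)(0.186) = 3.813 N·m.
Newton's second law for rotation, τ = Iα, gives α = τ/I = 3.813/0.7023 = 5.430 rad/s².

α ≈ 5.43 rad/s²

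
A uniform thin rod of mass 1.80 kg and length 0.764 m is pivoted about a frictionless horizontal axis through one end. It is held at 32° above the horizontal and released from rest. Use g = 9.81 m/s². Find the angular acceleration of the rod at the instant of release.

α ≈ 16.3 rad/s²

About the pivot, I = (1/3)ML² = (1/3)(1.80)(0.764)² = 0.3502 kg·m².
The weight acts at the center, a distance L/2 = 0.3820 m from the pivot; τ = Mg(L/2) cos 32° = 5.720 N·m.
α = τ/I = 5.720/0.3502 = 16.33 rad/s².
(Equivalently α = (3g/(2L)) cos 32° = 16.33 rad/s².)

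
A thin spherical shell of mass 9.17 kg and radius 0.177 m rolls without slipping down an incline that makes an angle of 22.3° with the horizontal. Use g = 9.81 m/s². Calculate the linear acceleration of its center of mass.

a ≈ 2.23 m/s²

Translation along the incline: Mg sinθ − f = Ma.
Rotation about the center: fR = Iα with I = (2/3)MR². No-slip gives a = αR, so f = (I/R²)a = (2/3)M a.
Substituting: Mg sinθ = (1 + 0.6667)Ma, so a = g sinθ/(1 + 0.6667) = (9.81) sin 22.3° / 1.667 = 2.233 m/s².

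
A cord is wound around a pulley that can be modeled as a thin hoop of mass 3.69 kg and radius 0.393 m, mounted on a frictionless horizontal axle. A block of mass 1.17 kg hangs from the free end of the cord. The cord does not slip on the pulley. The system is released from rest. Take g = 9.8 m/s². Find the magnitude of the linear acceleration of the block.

a ≈ 2.36 m/s²

I = MR² = (3.69)(0.393)² = 0.5699 kg·m².
Block: mg − T = ma. Pulley: TR = Iα. No-slip: a = αR, so T = (I/R²)a = 3.690·a.
Then mg = (m + 3.690)a, so a = (1.17)(9.8)/(1.17 + 3.690) = 2.359 m/s².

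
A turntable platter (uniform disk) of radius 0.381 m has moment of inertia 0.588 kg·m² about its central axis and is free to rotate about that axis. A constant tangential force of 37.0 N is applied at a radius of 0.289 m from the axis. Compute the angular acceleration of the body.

α ≈ 18.2 rad/s²

τ = F·r = (37.0)(0.289) = 10.69 N·m.
From τ = Iα: α = 10.69/0.5880 = 18.19 rad/s².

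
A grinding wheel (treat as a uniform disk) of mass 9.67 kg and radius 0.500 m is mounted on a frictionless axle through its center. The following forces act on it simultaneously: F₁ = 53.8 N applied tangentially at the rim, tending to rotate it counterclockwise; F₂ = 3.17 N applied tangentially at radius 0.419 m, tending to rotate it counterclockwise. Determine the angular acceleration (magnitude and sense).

α ≈ 23.4 rad/s², counterclockwise

I = ½MR² = (1/2)(9.67)(0.500)² = 1.209 kg·m².
Taking counterclockwise as positive: τ₁ = +(53.8)(0.500) = +26.90 N·m; τ₂ = +(3.17)(0.419) = +1.328 N·m.
Net torque τ = 28.23 N·m.
α = τ/I = 28.23/1.209 = 23.35 rad/s².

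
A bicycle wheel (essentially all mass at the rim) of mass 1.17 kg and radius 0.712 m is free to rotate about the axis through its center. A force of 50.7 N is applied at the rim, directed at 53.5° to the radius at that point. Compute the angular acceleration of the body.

α ≈ 48.9 rad/s²

I = MR² = (1.17)(0.712)² = 0.5931 kg·m².
Only the tangential component produces torque: τ = F R sinθ = (50.7)(0.712) sin 53.5° = 29.02 N·m.
Newton's second law for rotation, τ = Iα, gives α = τ/I = 29.02/0.5931 = 48.92 rad/s².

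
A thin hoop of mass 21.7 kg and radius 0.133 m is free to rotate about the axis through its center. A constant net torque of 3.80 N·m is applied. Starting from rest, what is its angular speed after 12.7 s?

I = MR² = (21.7)(0.133)² = 0.3839 kg·m².
α = τ/I = 3.80/0.3839 = 9.900 rad/s².
ω = ω₀ + αt = 0 + (9.900)(12.7) = 125.7 rad/s.

ω ≈ 126 rad/s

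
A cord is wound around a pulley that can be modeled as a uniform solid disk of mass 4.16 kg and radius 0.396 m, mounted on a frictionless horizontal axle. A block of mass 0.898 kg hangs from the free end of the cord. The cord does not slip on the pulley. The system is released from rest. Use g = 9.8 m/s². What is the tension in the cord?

I = ½MR² = (1/2)(4.16)(0.396)² = 0.3262 kg·m².
Block: mg − T = ma. Pulley: TR = Iα. No-slip: a = αR, so T = (I/R²)a = 2.080·a.
Then mg = (m + 2.080)a, so a = (0.898)(9.8)/(0.898 + 2.080) = 2.955 m/s².
T = 2.080·a = 6.147 N.

T ≈ 6.15 N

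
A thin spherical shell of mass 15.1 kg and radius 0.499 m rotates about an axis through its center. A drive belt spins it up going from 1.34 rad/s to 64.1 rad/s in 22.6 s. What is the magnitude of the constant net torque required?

I = (2/3)MR² = (2/3)(15.1)(0.499)² = 2.507 kg·m².
α = Δω/Δt = (64.1 − 1.34)/22.6 = 2.777 rad/s².
τ = Iα = (2.507)(2.777) = 6.961 N·m.

τ ≈ 6.96 N·m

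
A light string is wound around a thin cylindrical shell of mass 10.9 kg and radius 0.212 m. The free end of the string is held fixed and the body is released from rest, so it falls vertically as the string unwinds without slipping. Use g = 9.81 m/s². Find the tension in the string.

Translation: Mg − T = Ma. Rotation about the center: TR = Iα with I = MR².
With a = αR: T = (I/R²)a = M a, so Mg = (1 + 1.000)Ma.
a = g/(1 + 1.000) = 9.81/2.000 = 4.905 m/s².
T = 1.000·M·a = (1.000)(10.9)(4.905) = 53.46 N.

T ≈ 53.5 N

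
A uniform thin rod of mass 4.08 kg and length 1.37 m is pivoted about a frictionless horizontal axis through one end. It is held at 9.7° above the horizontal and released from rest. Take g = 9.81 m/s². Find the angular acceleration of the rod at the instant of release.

α ≈ 10.6 rad/s²

About the pivot, I = (1/3)ML² = (1/3)(4.08)(1.37)² = 2.553 kg·m².
The weight acts at the center, a distance L/2 = 0.6850 m from the pivot; τ = Mg(L/2) cos 9.7° = 27.03 N·m.
α = τ/I = 27.03/2.553 = 10.59 rad/s².
(Equivalently α = (3g/(2L)) cos 9.7° = 10.59 rad/s².)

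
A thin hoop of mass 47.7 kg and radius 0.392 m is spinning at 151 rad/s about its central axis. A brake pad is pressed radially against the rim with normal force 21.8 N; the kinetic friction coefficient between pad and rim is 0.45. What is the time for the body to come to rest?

t ≈ 288 s

I = MR² = (47.7)(0.392)² = 7.330 kg·m².
Friction force f = μN = (0.45)(21.8) = 9.810 N at the rim; torque magnitude τ = fR = 3.846 N·m, opposing ω.
|α| = τ/I = 3.846/7.330 = 0.5246 rad/s² (deceleration).
0 = ω₀ − |α|t ⇒ t = ω₀/|α| = 151/0.5246 = 287.8 s.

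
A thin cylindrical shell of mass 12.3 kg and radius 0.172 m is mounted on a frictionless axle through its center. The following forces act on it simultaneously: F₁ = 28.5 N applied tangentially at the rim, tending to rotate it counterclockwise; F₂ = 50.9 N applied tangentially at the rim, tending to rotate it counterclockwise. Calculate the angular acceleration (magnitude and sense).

I = MR² = (12.3)(0.172)² = 0.3639 kg·m².
Taking counterclockwise as positive: τ₁ = +(28.5)(0.172) = +4.902 N·m; τ₂ = +(50.9)(0.172) = +8.755 N·m.
Net torque τ = 13.66 N·m.
α = τ/I = 13.66/0.3639 = 37.53 rad/s².

α ≈ 37.5 rad/s², counterclockwise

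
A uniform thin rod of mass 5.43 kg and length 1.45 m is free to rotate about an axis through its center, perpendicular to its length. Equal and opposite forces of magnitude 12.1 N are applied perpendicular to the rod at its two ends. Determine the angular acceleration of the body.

α ≈ 18.4 rad/s²

I = (1/12)ML² = (1/12)(5.43)(1.45)² = 0.9514 kg·m².
The couple gives τ = F·(L/2) + F·(L/2) = F L = (12.1)(1.45) = 17.54 N·m.
From τ = Iα: α = 17.54/0.9514 = 18.44 rad/s².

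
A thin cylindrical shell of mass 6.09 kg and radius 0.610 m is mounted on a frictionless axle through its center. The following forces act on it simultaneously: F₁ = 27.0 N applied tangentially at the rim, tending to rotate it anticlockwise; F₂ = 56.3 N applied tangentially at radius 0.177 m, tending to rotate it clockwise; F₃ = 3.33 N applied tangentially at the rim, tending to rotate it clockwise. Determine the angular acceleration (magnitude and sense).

α ≈ 1.97 rad/s², anticlockwise

I = MR² = (6.09)(0.610)² = 2.266 kg·m².
Taking anticlockwise as positive: τ₁ = +(27.0)(0.610) = +16.47 N·m; τ₂ = −(56.3)(0.177) = −9.965 N·m; τ₃ = −(3.33)(0.610) = −2.031 N·m.
Net torque τ = 4.474 N·m.
α = τ/I = 4.474/2.266 = 1.974 rad/s².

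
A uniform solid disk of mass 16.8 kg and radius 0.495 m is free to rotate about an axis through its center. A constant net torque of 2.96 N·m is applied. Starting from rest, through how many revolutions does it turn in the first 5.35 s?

I = ½MR² = (1/2)(16.8)(0.495)² = 2.058 kg·m².
α = τ/I = 2.96/2.058 = 1.438 rad/s².
θ = ½αt² = ½(1.438)(5.35)² = 20.58 rad.
Revolutions = θ/(2π) = 3.276.

≈ 3.28 revolutions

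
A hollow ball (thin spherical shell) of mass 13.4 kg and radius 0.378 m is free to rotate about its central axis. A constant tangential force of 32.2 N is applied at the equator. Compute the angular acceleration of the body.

I = (2/3)MR² = (2/3)(13.4)(0.378)² = 1.276 kg·m².
τ = F R = (32.2)(0.378) = 12.17 N·m.
From τ = Iα: α = 12.17/1.276 = 9.536 rad/s².

α ≈ 9.54 rad/s²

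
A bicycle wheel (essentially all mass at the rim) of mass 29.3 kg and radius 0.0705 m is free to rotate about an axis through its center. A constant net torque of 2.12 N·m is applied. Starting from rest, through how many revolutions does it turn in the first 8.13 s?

≈ 76.6 revolutions

I = MR² = (29.3)(0.0705)² = 0.1456 kg·m².
α = τ/I = 2.12/0.1456 = 14.56 rad/s².
θ = ½αt² = ½(14.56)(8.13)² = 481.1 rad.
Revolutions = θ/(2π) = 76.57.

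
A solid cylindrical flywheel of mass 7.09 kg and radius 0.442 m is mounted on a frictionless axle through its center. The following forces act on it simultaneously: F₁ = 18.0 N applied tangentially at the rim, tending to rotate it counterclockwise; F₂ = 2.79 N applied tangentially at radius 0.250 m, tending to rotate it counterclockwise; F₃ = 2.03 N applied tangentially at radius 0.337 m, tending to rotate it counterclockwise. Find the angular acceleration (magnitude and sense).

I = ½MR² = (1/2)(7.09)(0.442)² = 0.6926 kg·m².
Taking counterclockwise as positive: τ₁ = +(18.0)(0.442) = +7.956 N·m; τ₂ = +(2.79)(0.250) = +0.6975 N·m; τ₃ = +(2.03)(0.337) = +0.6841 N·m.
Net torque τ = 9.338 N·m.
α = τ/I = 9.338/0.6926 = 13.48 rad/s².

α ≈ 13.5 rad/s², counterclockwise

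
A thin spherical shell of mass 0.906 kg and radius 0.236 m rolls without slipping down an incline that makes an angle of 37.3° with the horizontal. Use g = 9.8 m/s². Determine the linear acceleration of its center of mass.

Translation along the incline: Mg sinθ − f = Ma.
Rotation about the center: fR = Iα with I = (2/3)MR². No-slip gives a = αR, so f = (I/R²)a = (2/3)M a.
Substituting: Mg sinθ = (1 + 0.6667)Ma, so a = g sinθ/(1 + 0.6667) = (9.8) sin 37.3° / 1.667 = 3.563 m/s².

a ≈ 3.56 m/s²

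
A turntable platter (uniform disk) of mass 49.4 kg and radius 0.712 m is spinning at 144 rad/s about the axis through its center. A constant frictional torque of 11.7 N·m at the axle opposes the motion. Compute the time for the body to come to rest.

I = ½MR² = (1/2)(49.4)(0.712)² = 12.52 kg·m².
The net torque has magnitude 11.7 N·m, opposing ω.
|α| = τ/I = 11.70/12.52 = 0.9344 rad/s² (deceleration).
0 = ω₀ − |α|t ⇒ t = ω₀/|α| = 144/0.9344 = 154.1 s.

t ≈ 154 s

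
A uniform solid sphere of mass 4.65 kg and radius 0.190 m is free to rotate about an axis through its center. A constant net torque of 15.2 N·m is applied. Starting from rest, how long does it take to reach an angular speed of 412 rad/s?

I = (2/5)MR² = (2/5)(4.65)(0.190)² = 0.06715 kg·m².
α = τ/I = 15.2/0.06715 = 226.4 rad/s².
ω = αt ⇒ t = ω/α = 412/226.4 = 1.820 s.

t ≈ 1.82 s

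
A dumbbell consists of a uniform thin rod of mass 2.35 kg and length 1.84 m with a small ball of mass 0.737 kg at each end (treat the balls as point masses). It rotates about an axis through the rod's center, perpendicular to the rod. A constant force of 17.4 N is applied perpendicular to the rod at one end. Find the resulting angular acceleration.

α ≈ 8.38 rad/s²

I_rod = (1/12)ML² = (1/12)(2.35)(1.84)² = 0.6630 kg·m².
I_balls = 2·m·(L/2)² = 2(0.737)(0.9200)² = 1.248 kg·m².
Total I = 1.911 kg·m².
τ = F·(L/2) = (17.4)(0.920) = 16.01 N·m.
α = τ/I = 16.01/1.911 = 8.378 rad/s².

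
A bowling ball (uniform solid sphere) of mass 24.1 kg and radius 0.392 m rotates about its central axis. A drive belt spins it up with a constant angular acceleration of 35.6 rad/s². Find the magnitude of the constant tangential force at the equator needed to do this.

F ≈ 135 N

I = (2/5)MR² = (2/5)(24.1)(0.392)² = 1.481 kg·m².
The required torque is τ = Iα = (1.481)(35.60) = 52.74 N·m.
A tangential force at the equator gives τ = FR, so F = τ/R = 52.74/0.392 = 134.5 N.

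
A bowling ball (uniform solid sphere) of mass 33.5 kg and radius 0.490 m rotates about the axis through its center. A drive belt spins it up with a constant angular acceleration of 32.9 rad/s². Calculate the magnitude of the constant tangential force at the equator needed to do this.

F ≈ 216 N

I = (2/5)MR² = (2/5)(33.5)(0.490)² = 3.217 kg·m².
The required torque is τ = Iα = (3.217)(32.90) = 105.9 N·m.
A tangential force at the equator gives τ = FR, so F = τ/R = 105.9/0.490 = 216.0 N.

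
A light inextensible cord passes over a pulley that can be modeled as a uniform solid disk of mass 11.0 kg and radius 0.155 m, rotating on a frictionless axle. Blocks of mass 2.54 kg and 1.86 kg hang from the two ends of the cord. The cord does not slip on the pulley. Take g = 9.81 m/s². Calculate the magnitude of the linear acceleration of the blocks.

a ≈ 0.674 m/s²

I = ½MR² = (1/2)(11.0)(0.155)² = 0.1321 kg·m².
Heavier block: m₁g − T₁ = m₁a. Lighter block: T₂ − m₂g = m₂a.
Pulley: (T₁ − T₂)R = Iα = I(a/R), so T₁ − T₂ = (I/R²)a = (1/2)M_p a = 5.500·a.
Adding the three: (m₁ − m₂)g = (m₁ + m₂ + 5.500)a, so a = (2.54 − 1.86)(9.81)/(2.54 + 1.86 + 5.500) = 0.6738 m/s².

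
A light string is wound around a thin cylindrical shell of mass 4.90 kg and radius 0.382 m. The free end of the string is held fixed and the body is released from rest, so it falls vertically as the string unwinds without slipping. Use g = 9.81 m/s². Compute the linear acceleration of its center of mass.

a ≈ 4.91 m/s²

Translation: Mg − T = Ma. Rotation about the center: TR = Iα with I = MR².
With a = αR: T = (I/R²)a = M a, so Mg = (1 + 1.000)Ma.
a = g/(1 + 1.000) = 9.81/2.000 = 4.905 m/s².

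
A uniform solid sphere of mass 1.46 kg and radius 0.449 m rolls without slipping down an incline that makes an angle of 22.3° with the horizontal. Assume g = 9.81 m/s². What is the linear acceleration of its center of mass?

a ≈ 2.66 m/s²

Translation along the incline: Mg sinθ − f = Ma.
Rotation about the center: fR = Iα with I = (2/5)MR². No-slip gives a = αR, so f = (I/R²)a = (2/5)M a.
Substituting: Mg sinθ = (1 + 0.4000)Ma, so a = g sinθ/(1 + 0.4000) = (9.81) sin 22.3° / 1.400 = 2.659 m/s².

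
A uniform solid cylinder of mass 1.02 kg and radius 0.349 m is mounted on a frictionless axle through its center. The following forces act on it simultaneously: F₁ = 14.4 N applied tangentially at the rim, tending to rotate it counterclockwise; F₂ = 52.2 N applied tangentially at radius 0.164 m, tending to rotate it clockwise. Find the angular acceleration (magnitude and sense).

I = ½MR² = (1/2)(1.02)(0.349)² = 0.06212 kg·m².
Taking counterclockwise as positive: τ₁ = +(14.4)(0.349) = +5.026 N·m; τ₂ = −(52.2)(0.164) = −8.561 N·m.
Net torque τ = -3.535 N·m.
α = τ/I = -3.535/0.06212 = -56.91 rad/s².

α ≈ 56.9 rad/s², clockwise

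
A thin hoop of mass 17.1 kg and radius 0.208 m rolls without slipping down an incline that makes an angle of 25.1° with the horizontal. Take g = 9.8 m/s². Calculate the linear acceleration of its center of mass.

a ≈ 2.08 m/s²

Translation along the incline: Mg sinθ − f = Ma.
Rotation about the center: fR = Iα with I = MR². No-slip gives a = αR, so f = (I/R²)a = M a.
Substituting: Mg sinθ = (1 + 1.000)Ma, so a = g sinθ/(1 + 1.000) = (9.8) sin 25.1° / 2.000 = 2.079 m/s².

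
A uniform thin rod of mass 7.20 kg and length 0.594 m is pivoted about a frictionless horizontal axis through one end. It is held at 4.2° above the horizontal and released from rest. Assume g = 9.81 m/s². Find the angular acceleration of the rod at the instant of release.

α ≈ 24.7 rad/s²

About the pivot, I = (1/3)ML² = (1/3)(7.20)(0.594)² = 0.8468 kg·m².
The weight acts at the center, a distance L/2 = 0.2970 m from the pivot; τ = Mg(L/2) cos 4.2° = 20.92 N·m.
α = τ/I = 20.92/0.8468 = 24.71 rad/s².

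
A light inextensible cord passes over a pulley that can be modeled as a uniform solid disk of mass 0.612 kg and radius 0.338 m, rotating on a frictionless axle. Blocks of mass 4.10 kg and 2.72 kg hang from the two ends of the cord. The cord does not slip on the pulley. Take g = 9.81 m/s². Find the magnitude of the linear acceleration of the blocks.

I = ½MR² = (1/2)(0.612)(0.338)² = 0.03496 kg·m².
Heavier block: m₁g − T₁ = m₁a. Lighter block: T₂ − m₂g = m₂a.
Pulley: (T₁ − T₂)R = Iα = I(a/R), so T₁ − T₂ = (I/R²)a = (1/2)M_p a = 0.3060·a.
Adding the three: (m₁ − m₂)g = (m₁ + m₂ + 0.3060)a, so a = (4.10 − 2.72)(9.81)/(4.10 + 2.72 + 0.3060) = 1.900 m/s².

a ≈ 1.90 m/s²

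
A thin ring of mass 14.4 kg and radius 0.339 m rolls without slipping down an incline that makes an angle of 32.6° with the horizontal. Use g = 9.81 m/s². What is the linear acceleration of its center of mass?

Translation along the incline: Mg sinθ − f = Ma.
Rotation about the center: fR = Iα with I = MR². No-slip gives a = αR, so f = (I/R²)a = M a.
Substituting: Mg sinθ = (1 + 1.000)Ma, so a = g sinθ/(1 + 1.000) = (9.81) sin 32.6° / 2.000 = 2.643 m/s².

a ≈ 2.64 m/s²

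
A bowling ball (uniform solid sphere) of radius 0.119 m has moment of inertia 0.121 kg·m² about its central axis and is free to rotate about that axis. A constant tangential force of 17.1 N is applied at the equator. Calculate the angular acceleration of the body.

α ≈ 16.8 rad/s²

τ = F R = (17.1)(0.119) = 2.035 N·m.
Newton's second law for rotation, τ = Iα, gives α = τ/I = 2.035/0.1210 = 16.82 rad/s².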